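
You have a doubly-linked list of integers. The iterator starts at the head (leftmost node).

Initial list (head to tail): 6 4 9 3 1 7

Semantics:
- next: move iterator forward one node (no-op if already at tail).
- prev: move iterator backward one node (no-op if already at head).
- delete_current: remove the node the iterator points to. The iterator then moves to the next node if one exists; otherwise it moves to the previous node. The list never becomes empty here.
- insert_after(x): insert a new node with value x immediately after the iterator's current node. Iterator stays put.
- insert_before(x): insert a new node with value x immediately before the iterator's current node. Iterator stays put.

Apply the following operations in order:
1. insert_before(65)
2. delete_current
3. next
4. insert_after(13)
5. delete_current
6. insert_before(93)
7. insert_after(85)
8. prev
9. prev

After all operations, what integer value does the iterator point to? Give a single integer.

After 1 (insert_before(65)): list=[65, 6, 4, 9, 3, 1, 7] cursor@6
After 2 (delete_current): list=[65, 4, 9, 3, 1, 7] cursor@4
After 3 (next): list=[65, 4, 9, 3, 1, 7] cursor@9
After 4 (insert_after(13)): list=[65, 4, 9, 13, 3, 1, 7] cursor@9
After 5 (delete_current): list=[65, 4, 13, 3, 1, 7] cursor@13
After 6 (insert_before(93)): list=[65, 4, 93, 13, 3, 1, 7] cursor@13
After 7 (insert_after(85)): list=[65, 4, 93, 13, 85, 3, 1, 7] cursor@13
After 8 (prev): list=[65, 4, 93, 13, 85, 3, 1, 7] cursor@93
After 9 (prev): list=[65, 4, 93, 13, 85, 3, 1, 7] cursor@4

Answer: 4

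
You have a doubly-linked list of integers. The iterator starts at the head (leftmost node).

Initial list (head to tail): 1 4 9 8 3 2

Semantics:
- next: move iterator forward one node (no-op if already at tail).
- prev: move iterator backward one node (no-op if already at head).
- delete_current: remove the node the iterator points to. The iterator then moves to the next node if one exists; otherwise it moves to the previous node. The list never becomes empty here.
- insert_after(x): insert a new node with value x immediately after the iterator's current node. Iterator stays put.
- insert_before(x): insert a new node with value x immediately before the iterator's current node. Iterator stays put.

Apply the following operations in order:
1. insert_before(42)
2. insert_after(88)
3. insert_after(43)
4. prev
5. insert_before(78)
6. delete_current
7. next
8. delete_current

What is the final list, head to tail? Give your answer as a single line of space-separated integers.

After 1 (insert_before(42)): list=[42, 1, 4, 9, 8, 3, 2] cursor@1
After 2 (insert_after(88)): list=[42, 1, 88, 4, 9, 8, 3, 2] cursor@1
After 3 (insert_after(43)): list=[42, 1, 43, 88, 4, 9, 8, 3, 2] cursor@1
After 4 (prev): list=[42, 1, 43, 88, 4, 9, 8, 3, 2] cursor@42
After 5 (insert_before(78)): list=[78, 42, 1, 43, 88, 4, 9, 8, 3, 2] cursor@42
After 6 (delete_current): list=[78, 1, 43, 88, 4, 9, 8, 3, 2] cursor@1
After 7 (next): list=[78, 1, 43, 88, 4, 9, 8, 3, 2] cursor@43
After 8 (delete_current): list=[78, 1, 88, 4, 9, 8, 3, 2] cursor@88

Answer: 78 1 88 4 9 8 3 2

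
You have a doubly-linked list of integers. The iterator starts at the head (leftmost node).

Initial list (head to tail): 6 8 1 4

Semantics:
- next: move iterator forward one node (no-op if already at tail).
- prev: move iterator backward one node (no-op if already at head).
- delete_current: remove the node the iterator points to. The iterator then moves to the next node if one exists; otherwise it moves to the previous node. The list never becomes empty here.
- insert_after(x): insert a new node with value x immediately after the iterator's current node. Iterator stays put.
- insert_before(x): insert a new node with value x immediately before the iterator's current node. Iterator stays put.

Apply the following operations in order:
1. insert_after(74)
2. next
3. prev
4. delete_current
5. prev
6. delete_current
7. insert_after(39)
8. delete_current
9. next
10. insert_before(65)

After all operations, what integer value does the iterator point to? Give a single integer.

After 1 (insert_after(74)): list=[6, 74, 8, 1, 4] cursor@6
After 2 (next): list=[6, 74, 8, 1, 4] cursor@74
After 3 (prev): list=[6, 74, 8, 1, 4] cursor@6
After 4 (delete_current): list=[74, 8, 1, 4] cursor@74
After 5 (prev): list=[74, 8, 1, 4] cursor@74
After 6 (delete_current): list=[8, 1, 4] cursor@8
After 7 (insert_after(39)): list=[8, 39, 1, 4] cursor@8
After 8 (delete_current): list=[39, 1, 4] cursor@39
After 9 (next): list=[39, 1, 4] cursor@1
After 10 (insert_before(65)): list=[39, 65, 1, 4] cursor@1

Answer: 1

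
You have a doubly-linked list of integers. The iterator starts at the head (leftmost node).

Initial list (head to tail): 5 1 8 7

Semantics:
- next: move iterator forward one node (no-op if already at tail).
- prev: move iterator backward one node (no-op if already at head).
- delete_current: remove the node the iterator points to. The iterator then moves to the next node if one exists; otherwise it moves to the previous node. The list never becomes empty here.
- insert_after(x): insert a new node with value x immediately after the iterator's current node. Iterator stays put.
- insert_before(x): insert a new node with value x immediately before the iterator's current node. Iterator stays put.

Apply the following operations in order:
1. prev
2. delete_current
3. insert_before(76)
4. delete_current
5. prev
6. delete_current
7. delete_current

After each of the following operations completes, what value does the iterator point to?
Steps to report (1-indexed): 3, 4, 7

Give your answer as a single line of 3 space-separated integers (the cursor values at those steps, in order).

Answer: 1 8 7

Derivation:
After 1 (prev): list=[5, 1, 8, 7] cursor@5
After 2 (delete_current): list=[1, 8, 7] cursor@1
After 3 (insert_before(76)): list=[76, 1, 8, 7] cursor@1
After 4 (delete_current): list=[76, 8, 7] cursor@8
After 5 (prev): list=[76, 8, 7] cursor@76
After 6 (delete_current): list=[8, 7] cursor@8
After 7 (delete_current): list=[7] cursor@7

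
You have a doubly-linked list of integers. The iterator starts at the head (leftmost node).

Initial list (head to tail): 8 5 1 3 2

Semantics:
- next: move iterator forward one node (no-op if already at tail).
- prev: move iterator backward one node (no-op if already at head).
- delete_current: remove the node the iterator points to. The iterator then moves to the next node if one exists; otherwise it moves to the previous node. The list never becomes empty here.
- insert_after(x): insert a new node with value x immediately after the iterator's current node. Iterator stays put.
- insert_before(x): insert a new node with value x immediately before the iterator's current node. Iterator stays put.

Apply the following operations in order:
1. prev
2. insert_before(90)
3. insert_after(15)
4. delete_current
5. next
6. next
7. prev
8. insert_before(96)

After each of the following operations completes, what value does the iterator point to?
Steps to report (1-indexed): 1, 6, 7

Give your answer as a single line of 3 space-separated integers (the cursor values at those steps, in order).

After 1 (prev): list=[8, 5, 1, 3, 2] cursor@8
After 2 (insert_before(90)): list=[90, 8, 5, 1, 3, 2] cursor@8
After 3 (insert_after(15)): list=[90, 8, 15, 5, 1, 3, 2] cursor@8
After 4 (delete_current): list=[90, 15, 5, 1, 3, 2] cursor@15
After 5 (next): list=[90, 15, 5, 1, 3, 2] cursor@5
After 6 (next): list=[90, 15, 5, 1, 3, 2] cursor@1
After 7 (prev): list=[90, 15, 5, 1, 3, 2] cursor@5
After 8 (insert_before(96)): list=[90, 15, 96, 5, 1, 3, 2] cursor@5

Answer: 8 1 5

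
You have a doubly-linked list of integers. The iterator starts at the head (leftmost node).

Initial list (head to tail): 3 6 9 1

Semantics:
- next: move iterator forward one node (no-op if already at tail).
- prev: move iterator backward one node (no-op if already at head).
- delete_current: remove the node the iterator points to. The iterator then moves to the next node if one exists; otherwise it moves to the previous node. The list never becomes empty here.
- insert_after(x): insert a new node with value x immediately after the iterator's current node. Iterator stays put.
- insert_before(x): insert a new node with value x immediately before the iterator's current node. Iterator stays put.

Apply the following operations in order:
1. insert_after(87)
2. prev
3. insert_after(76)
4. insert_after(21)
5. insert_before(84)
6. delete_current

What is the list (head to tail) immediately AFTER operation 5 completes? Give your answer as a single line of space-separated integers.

Answer: 84 3 21 76 87 6 9 1

Derivation:
After 1 (insert_after(87)): list=[3, 87, 6, 9, 1] cursor@3
After 2 (prev): list=[3, 87, 6, 9, 1] cursor@3
After 3 (insert_after(76)): list=[3, 76, 87, 6, 9, 1] cursor@3
After 4 (insert_after(21)): list=[3, 21, 76, 87, 6, 9, 1] cursor@3
After 5 (insert_before(84)): list=[84, 3, 21, 76, 87, 6, 9, 1] cursor@3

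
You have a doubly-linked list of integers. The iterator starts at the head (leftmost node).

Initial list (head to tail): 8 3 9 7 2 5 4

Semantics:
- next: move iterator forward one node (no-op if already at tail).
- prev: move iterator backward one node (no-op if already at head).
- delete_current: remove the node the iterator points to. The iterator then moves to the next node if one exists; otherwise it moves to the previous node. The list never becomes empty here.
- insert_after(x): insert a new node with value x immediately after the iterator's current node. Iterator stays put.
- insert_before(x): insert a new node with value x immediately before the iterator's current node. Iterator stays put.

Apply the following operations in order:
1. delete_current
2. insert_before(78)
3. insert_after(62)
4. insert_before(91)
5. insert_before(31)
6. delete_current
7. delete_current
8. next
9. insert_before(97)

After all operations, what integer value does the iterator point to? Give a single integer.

After 1 (delete_current): list=[3, 9, 7, 2, 5, 4] cursor@3
After 2 (insert_before(78)): list=[78, 3, 9, 7, 2, 5, 4] cursor@3
After 3 (insert_after(62)): list=[78, 3, 62, 9, 7, 2, 5, 4] cursor@3
After 4 (insert_before(91)): list=[78, 91, 3, 62, 9, 7, 2, 5, 4] cursor@3
After 5 (insert_before(31)): list=[78, 91, 31, 3, 62, 9, 7, 2, 5, 4] cursor@3
After 6 (delete_current): list=[78, 91, 31, 62, 9, 7, 2, 5, 4] cursor@62
After 7 (delete_current): list=[78, 91, 31, 9, 7, 2, 5, 4] cursor@9
After 8 (next): list=[78, 91, 31, 9, 7, 2, 5, 4] cursor@7
After 9 (insert_before(97)): list=[78, 91, 31, 9, 97, 7, 2, 5, 4] cursor@7

Answer: 7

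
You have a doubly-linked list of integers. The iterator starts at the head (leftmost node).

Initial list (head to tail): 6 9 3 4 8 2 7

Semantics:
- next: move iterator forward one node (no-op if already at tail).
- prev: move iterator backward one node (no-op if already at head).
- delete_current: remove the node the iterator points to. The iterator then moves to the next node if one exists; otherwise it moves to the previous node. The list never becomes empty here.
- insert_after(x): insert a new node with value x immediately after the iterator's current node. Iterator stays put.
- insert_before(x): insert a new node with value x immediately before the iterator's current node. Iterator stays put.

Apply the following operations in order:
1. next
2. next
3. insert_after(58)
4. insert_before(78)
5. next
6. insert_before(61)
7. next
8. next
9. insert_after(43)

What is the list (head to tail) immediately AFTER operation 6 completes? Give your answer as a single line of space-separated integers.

After 1 (next): list=[6, 9, 3, 4, 8, 2, 7] cursor@9
After 2 (next): list=[6, 9, 3, 4, 8, 2, 7] cursor@3
After 3 (insert_after(58)): list=[6, 9, 3, 58, 4, 8, 2, 7] cursor@3
After 4 (insert_before(78)): list=[6, 9, 78, 3, 58, 4, 8, 2, 7] cursor@3
After 5 (next): list=[6, 9, 78, 3, 58, 4, 8, 2, 7] cursor@58
After 6 (insert_before(61)): list=[6, 9, 78, 3, 61, 58, 4, 8, 2, 7] cursor@58

Answer: 6 9 78 3 61 58 4 8 2 7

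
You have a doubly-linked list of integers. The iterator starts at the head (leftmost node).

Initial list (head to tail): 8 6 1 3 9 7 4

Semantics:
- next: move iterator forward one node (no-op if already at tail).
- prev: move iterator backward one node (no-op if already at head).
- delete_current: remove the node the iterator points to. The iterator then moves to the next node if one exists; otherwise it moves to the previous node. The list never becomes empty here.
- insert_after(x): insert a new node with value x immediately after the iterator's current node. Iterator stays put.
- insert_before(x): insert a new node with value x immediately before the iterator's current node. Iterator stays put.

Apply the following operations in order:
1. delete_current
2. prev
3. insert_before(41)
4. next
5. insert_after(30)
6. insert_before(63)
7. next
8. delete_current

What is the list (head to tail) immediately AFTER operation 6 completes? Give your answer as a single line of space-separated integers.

Answer: 41 6 63 1 30 3 9 7 4

Derivation:
After 1 (delete_current): list=[6, 1, 3, 9, 7, 4] cursor@6
After 2 (prev): list=[6, 1, 3, 9, 7, 4] cursor@6
After 3 (insert_before(41)): list=[41, 6, 1, 3, 9, 7, 4] cursor@6
After 4 (next): list=[41, 6, 1, 3, 9, 7, 4] cursor@1
After 5 (insert_after(30)): list=[41, 6, 1, 30, 3, 9, 7, 4] cursor@1
After 6 (insert_before(63)): list=[41, 6, 63, 1, 30, 3, 9, 7, 4] cursor@1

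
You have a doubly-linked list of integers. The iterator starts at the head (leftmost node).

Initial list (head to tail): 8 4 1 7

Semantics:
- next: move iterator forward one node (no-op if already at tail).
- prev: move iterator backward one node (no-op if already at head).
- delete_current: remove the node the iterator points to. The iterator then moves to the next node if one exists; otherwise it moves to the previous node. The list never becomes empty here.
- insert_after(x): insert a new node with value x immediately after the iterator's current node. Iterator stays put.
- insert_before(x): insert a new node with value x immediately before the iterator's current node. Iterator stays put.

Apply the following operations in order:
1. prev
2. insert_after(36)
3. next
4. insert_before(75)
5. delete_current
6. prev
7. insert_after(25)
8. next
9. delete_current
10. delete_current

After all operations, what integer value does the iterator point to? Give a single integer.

Answer: 1

Derivation:
After 1 (prev): list=[8, 4, 1, 7] cursor@8
After 2 (insert_after(36)): list=[8, 36, 4, 1, 7] cursor@8
After 3 (next): list=[8, 36, 4, 1, 7] cursor@36
After 4 (insert_before(75)): list=[8, 75, 36, 4, 1, 7] cursor@36
After 5 (delete_current): list=[8, 75, 4, 1, 7] cursor@4
After 6 (prev): list=[8, 75, 4, 1, 7] cursor@75
After 7 (insert_after(25)): list=[8, 75, 25, 4, 1, 7] cursor@75
After 8 (next): list=[8, 75, 25, 4, 1, 7] cursor@25
After 9 (delete_current): list=[8, 75, 4, 1, 7] cursor@4
After 10 (delete_current): list=[8, 75, 1, 7] cursor@1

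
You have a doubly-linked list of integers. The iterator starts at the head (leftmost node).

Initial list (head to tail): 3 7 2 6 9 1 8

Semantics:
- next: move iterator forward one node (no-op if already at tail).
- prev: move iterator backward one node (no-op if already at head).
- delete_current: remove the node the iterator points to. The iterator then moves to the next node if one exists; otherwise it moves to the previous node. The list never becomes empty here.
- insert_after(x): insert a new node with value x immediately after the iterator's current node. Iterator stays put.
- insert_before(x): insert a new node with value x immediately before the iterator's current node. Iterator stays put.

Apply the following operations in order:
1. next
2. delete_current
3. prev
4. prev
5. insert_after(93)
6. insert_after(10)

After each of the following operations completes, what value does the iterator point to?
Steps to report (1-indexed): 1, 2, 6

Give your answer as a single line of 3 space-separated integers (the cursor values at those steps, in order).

Answer: 7 2 3

Derivation:
After 1 (next): list=[3, 7, 2, 6, 9, 1, 8] cursor@7
After 2 (delete_current): list=[3, 2, 6, 9, 1, 8] cursor@2
After 3 (prev): list=[3, 2, 6, 9, 1, 8] cursor@3
After 4 (prev): list=[3, 2, 6, 9, 1, 8] cursor@3
After 5 (insert_after(93)): list=[3, 93, 2, 6, 9, 1, 8] cursor@3
After 6 (insert_after(10)): list=[3, 10, 93, 2, 6, 9, 1, 8] cursor@3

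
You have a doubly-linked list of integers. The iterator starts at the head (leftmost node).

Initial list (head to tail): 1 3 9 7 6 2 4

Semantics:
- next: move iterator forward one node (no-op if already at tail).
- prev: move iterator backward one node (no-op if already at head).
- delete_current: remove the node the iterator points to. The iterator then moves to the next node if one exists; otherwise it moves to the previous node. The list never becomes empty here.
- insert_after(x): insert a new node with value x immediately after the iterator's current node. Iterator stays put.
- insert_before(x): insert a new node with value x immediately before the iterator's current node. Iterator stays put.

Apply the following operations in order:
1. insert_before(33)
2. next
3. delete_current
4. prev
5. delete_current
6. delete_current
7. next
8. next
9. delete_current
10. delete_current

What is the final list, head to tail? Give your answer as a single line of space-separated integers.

Answer: 33 7 6

Derivation:
After 1 (insert_before(33)): list=[33, 1, 3, 9, 7, 6, 2, 4] cursor@1
After 2 (next): list=[33, 1, 3, 9, 7, 6, 2, 4] cursor@3
After 3 (delete_current): list=[33, 1, 9, 7, 6, 2, 4] cursor@9
After 4 (prev): list=[33, 1, 9, 7, 6, 2, 4] cursor@1
After 5 (delete_current): list=[33, 9, 7, 6, 2, 4] cursor@9
After 6 (delete_current): list=[33, 7, 6, 2, 4] cursor@7
After 7 (next): list=[33, 7, 6, 2, 4] cursor@6
After 8 (next): list=[33, 7, 6, 2, 4] cursor@2
After 9 (delete_current): list=[33, 7, 6, 4] cursor@4
After 10 (delete_current): list=[33, 7, 6] cursor@6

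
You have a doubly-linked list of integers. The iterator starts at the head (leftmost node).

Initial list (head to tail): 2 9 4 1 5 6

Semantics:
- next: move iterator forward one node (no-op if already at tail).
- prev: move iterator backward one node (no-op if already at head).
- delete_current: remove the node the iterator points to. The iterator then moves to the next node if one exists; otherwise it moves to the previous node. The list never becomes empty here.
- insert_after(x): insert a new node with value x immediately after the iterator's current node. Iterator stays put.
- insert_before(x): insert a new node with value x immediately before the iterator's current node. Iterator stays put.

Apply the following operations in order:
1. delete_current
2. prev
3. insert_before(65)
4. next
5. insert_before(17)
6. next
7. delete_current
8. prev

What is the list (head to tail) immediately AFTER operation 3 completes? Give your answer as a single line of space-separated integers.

Answer: 65 9 4 1 5 6

Derivation:
After 1 (delete_current): list=[9, 4, 1, 5, 6] cursor@9
After 2 (prev): list=[9, 4, 1, 5, 6] cursor@9
After 3 (insert_before(65)): list=[65, 9, 4, 1, 5, 6] cursor@9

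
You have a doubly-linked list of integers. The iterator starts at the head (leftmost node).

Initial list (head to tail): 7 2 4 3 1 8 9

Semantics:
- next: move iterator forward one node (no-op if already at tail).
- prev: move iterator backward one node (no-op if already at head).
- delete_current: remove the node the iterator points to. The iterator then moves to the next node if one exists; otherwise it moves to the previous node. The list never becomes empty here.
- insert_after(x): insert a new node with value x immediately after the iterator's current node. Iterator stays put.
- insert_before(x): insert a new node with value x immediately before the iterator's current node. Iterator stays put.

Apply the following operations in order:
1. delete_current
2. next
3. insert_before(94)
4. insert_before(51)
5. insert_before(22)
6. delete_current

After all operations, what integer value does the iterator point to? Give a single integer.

Answer: 3

Derivation:
After 1 (delete_current): list=[2, 4, 3, 1, 8, 9] cursor@2
After 2 (next): list=[2, 4, 3, 1, 8, 9] cursor@4
After 3 (insert_before(94)): list=[2, 94, 4, 3, 1, 8, 9] cursor@4
After 4 (insert_before(51)): list=[2, 94, 51, 4, 3, 1, 8, 9] cursor@4
After 5 (insert_before(22)): list=[2, 94, 51, 22, 4, 3, 1, 8, 9] cursor@4
After 6 (delete_current): list=[2, 94, 51, 22, 3, 1, 8, 9] cursor@3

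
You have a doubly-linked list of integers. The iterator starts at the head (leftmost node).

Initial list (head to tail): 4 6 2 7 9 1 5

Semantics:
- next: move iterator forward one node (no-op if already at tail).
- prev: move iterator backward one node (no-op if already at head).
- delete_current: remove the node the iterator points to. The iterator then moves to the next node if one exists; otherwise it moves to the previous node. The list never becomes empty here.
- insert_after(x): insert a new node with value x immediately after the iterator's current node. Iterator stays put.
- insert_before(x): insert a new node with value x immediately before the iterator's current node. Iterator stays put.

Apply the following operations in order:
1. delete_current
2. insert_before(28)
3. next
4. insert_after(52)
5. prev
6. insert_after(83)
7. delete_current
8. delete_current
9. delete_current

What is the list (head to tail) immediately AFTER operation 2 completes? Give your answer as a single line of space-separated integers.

Answer: 28 6 2 7 9 1 5

Derivation:
After 1 (delete_current): list=[6, 2, 7, 9, 1, 5] cursor@6
After 2 (insert_before(28)): list=[28, 6, 2, 7, 9, 1, 5] cursor@6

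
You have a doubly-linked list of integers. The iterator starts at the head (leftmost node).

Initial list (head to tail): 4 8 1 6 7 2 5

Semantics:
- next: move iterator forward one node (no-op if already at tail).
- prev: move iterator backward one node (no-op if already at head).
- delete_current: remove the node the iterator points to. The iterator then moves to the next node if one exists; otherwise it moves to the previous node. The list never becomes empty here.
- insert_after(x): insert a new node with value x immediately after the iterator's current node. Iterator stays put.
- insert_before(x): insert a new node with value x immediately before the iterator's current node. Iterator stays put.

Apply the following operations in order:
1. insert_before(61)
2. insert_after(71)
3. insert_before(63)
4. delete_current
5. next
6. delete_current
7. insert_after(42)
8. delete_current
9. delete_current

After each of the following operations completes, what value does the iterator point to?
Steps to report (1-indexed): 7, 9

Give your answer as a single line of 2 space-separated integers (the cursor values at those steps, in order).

After 1 (insert_before(61)): list=[61, 4, 8, 1, 6, 7, 2, 5] cursor@4
After 2 (insert_after(71)): list=[61, 4, 71, 8, 1, 6, 7, 2, 5] cursor@4
After 3 (insert_before(63)): list=[61, 63, 4, 71, 8, 1, 6, 7, 2, 5] cursor@4
After 4 (delete_current): list=[61, 63, 71, 8, 1, 6, 7, 2, 5] cursor@71
After 5 (next): list=[61, 63, 71, 8, 1, 6, 7, 2, 5] cursor@8
After 6 (delete_current): list=[61, 63, 71, 1, 6, 7, 2, 5] cursor@1
After 7 (insert_after(42)): list=[61, 63, 71, 1, 42, 6, 7, 2, 5] cursor@1
After 8 (delete_current): list=[61, 63, 71, 42, 6, 7, 2, 5] cursor@42
After 9 (delete_current): list=[61, 63, 71, 6, 7, 2, 5] cursor@6

Answer: 1 6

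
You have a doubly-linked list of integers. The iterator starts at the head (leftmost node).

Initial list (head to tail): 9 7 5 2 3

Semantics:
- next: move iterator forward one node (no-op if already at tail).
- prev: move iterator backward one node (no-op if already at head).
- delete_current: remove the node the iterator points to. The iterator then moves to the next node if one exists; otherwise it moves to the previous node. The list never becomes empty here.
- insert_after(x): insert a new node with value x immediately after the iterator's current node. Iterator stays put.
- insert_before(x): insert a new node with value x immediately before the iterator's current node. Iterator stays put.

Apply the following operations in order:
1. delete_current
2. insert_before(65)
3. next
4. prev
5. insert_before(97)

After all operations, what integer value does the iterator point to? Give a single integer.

Answer: 7

Derivation:
After 1 (delete_current): list=[7, 5, 2, 3] cursor@7
After 2 (insert_before(65)): list=[65, 7, 5, 2, 3] cursor@7
After 3 (next): list=[65, 7, 5, 2, 3] cursor@5
After 4 (prev): list=[65, 7, 5, 2, 3] cursor@7
After 5 (insert_before(97)): list=[65, 97, 7, 5, 2, 3] cursor@7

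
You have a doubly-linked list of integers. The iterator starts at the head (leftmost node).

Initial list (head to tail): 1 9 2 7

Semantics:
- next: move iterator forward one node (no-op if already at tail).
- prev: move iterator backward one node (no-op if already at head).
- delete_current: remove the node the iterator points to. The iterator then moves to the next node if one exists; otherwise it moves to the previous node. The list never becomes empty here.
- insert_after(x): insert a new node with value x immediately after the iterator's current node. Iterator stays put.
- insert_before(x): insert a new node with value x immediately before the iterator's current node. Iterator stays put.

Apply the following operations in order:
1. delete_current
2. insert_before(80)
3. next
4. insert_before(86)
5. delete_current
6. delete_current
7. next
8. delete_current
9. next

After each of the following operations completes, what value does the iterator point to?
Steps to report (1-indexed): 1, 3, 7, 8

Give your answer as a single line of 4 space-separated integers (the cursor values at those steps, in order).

After 1 (delete_current): list=[9, 2, 7] cursor@9
After 2 (insert_before(80)): list=[80, 9, 2, 7] cursor@9
After 3 (next): list=[80, 9, 2, 7] cursor@2
After 4 (insert_before(86)): list=[80, 9, 86, 2, 7] cursor@2
After 5 (delete_current): list=[80, 9, 86, 7] cursor@7
After 6 (delete_current): list=[80, 9, 86] cursor@86
After 7 (next): list=[80, 9, 86] cursor@86
After 8 (delete_current): list=[80, 9] cursor@9
After 9 (next): list=[80, 9] cursor@9

Answer: 9 2 86 9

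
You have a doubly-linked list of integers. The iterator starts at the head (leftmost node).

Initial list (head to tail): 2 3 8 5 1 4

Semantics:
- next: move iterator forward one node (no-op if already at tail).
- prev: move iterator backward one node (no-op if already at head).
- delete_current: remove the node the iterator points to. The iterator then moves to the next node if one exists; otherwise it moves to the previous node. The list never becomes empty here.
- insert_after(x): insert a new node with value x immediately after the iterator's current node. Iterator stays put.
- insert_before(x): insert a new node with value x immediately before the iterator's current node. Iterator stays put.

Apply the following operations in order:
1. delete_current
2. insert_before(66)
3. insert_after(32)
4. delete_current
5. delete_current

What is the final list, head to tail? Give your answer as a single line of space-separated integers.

Answer: 66 8 5 1 4

Derivation:
After 1 (delete_current): list=[3, 8, 5, 1, 4] cursor@3
After 2 (insert_before(66)): list=[66, 3, 8, 5, 1, 4] cursor@3
After 3 (insert_after(32)): list=[66, 3, 32, 8, 5, 1, 4] cursor@3
After 4 (delete_current): list=[66, 32, 8, 5, 1, 4] cursor@32
After 5 (delete_current): list=[66, 8, 5, 1, 4] cursor@8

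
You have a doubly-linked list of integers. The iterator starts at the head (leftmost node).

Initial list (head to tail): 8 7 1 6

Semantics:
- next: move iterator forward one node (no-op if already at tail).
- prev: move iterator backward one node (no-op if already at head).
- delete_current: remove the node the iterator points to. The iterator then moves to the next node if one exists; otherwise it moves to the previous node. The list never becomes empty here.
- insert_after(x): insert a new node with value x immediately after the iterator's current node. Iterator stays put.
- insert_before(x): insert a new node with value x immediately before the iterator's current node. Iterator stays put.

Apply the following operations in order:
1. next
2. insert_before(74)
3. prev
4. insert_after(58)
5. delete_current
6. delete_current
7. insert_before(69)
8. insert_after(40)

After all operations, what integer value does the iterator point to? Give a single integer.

After 1 (next): list=[8, 7, 1, 6] cursor@7
After 2 (insert_before(74)): list=[8, 74, 7, 1, 6] cursor@7
After 3 (prev): list=[8, 74, 7, 1, 6] cursor@74
After 4 (insert_after(58)): list=[8, 74, 58, 7, 1, 6] cursor@74
After 5 (delete_current): list=[8, 58, 7, 1, 6] cursor@58
After 6 (delete_current): list=[8, 7, 1, 6] cursor@7
After 7 (insert_before(69)): list=[8, 69, 7, 1, 6] cursor@7
After 8 (insert_after(40)): list=[8, 69, 7, 40, 1, 6] cursor@7

Answer: 7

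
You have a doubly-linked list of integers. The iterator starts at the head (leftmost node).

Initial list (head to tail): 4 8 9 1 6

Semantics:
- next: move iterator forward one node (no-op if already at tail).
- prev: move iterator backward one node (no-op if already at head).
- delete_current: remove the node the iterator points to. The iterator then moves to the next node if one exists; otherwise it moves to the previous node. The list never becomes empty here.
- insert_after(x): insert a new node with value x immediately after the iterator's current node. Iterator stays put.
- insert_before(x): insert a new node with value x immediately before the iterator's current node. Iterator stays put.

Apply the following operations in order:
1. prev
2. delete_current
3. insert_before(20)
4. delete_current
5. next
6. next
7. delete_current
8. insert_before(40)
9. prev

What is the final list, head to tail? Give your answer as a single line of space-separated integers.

After 1 (prev): list=[4, 8, 9, 1, 6] cursor@4
After 2 (delete_current): list=[8, 9, 1, 6] cursor@8
After 3 (insert_before(20)): list=[20, 8, 9, 1, 6] cursor@8
After 4 (delete_current): list=[20, 9, 1, 6] cursor@9
After 5 (next): list=[20, 9, 1, 6] cursor@1
After 6 (next): list=[20, 9, 1, 6] cursor@6
After 7 (delete_current): list=[20, 9, 1] cursor@1
After 8 (insert_before(40)): list=[20, 9, 40, 1] cursor@1
After 9 (prev): list=[20, 9, 40, 1] cursor@40

Answer: 20 9 40 1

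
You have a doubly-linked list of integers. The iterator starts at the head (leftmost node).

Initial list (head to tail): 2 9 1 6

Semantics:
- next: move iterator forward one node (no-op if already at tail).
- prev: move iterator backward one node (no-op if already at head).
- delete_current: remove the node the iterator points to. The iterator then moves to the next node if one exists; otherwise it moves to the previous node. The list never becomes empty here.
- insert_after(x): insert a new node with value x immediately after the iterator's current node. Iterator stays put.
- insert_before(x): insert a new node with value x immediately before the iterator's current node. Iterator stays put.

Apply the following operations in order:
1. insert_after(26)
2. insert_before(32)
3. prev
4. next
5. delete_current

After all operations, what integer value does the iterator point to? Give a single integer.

After 1 (insert_after(26)): list=[2, 26, 9, 1, 6] cursor@2
After 2 (insert_before(32)): list=[32, 2, 26, 9, 1, 6] cursor@2
After 3 (prev): list=[32, 2, 26, 9, 1, 6] cursor@32
After 4 (next): list=[32, 2, 26, 9, 1, 6] cursor@2
After 5 (delete_current): list=[32, 26, 9, 1, 6] cursor@26

Answer: 26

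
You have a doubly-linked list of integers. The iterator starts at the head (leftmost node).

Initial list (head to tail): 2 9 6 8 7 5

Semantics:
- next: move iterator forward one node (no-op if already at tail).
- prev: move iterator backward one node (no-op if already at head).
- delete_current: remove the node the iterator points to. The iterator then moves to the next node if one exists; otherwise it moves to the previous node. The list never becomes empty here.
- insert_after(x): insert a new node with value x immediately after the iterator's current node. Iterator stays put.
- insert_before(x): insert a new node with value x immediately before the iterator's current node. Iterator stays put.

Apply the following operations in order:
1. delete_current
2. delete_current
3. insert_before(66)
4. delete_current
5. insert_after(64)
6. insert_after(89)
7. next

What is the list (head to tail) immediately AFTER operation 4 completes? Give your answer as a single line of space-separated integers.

After 1 (delete_current): list=[9, 6, 8, 7, 5] cursor@9
After 2 (delete_current): list=[6, 8, 7, 5] cursor@6
After 3 (insert_before(66)): list=[66, 6, 8, 7, 5] cursor@6
After 4 (delete_current): list=[66, 8, 7, 5] cursor@8

Answer: 66 8 7 5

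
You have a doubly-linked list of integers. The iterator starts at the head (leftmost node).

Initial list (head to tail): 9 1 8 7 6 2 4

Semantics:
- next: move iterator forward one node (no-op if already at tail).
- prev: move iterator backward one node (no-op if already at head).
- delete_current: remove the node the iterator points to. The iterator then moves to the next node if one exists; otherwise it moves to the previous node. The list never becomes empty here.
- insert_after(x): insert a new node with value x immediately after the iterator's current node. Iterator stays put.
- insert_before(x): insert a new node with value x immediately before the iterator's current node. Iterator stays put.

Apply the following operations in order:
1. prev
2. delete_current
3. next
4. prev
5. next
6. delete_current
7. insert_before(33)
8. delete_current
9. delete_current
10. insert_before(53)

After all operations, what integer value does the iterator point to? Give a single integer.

Answer: 2

Derivation:
After 1 (prev): list=[9, 1, 8, 7, 6, 2, 4] cursor@9
After 2 (delete_current): list=[1, 8, 7, 6, 2, 4] cursor@1
After 3 (next): list=[1, 8, 7, 6, 2, 4] cursor@8
After 4 (prev): list=[1, 8, 7, 6, 2, 4] cursor@1
After 5 (next): list=[1, 8, 7, 6, 2, 4] cursor@8
After 6 (delete_current): list=[1, 7, 6, 2, 4] cursor@7
After 7 (insert_before(33)): list=[1, 33, 7, 6, 2, 4] cursor@7
After 8 (delete_current): list=[1, 33, 6, 2, 4] cursor@6
After 9 (delete_current): list=[1, 33, 2, 4] cursor@2
After 10 (insert_before(53)): list=[1, 33, 53, 2, 4] cursor@2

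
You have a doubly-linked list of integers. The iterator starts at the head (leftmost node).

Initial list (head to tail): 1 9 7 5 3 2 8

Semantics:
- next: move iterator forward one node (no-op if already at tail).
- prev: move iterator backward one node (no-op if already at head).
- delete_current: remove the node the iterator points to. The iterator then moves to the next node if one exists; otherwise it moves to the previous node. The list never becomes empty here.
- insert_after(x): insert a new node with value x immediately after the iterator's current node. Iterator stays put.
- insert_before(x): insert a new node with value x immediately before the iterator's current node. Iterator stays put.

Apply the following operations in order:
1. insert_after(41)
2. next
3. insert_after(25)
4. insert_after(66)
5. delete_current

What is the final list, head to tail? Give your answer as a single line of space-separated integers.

Answer: 1 66 25 9 7 5 3 2 8

Derivation:
After 1 (insert_after(41)): list=[1, 41, 9, 7, 5, 3, 2, 8] cursor@1
After 2 (next): list=[1, 41, 9, 7, 5, 3, 2, 8] cursor@41
After 3 (insert_after(25)): list=[1, 41, 25, 9, 7, 5, 3, 2, 8] cursor@41
After 4 (insert_after(66)): list=[1, 41, 66, 25, 9, 7, 5, 3, 2, 8] cursor@41
After 5 (delete_current): list=[1, 66, 25, 9, 7, 5, 3, 2, 8] cursor@66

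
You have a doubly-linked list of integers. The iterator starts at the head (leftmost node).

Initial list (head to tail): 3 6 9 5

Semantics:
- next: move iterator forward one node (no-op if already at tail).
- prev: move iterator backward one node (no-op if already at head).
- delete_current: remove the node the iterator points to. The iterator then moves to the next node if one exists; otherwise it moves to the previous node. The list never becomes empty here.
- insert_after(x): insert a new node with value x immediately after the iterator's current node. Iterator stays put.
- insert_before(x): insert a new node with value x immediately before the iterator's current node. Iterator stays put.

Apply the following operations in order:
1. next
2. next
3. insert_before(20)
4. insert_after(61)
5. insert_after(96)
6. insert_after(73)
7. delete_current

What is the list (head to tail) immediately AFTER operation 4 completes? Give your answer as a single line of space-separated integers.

After 1 (next): list=[3, 6, 9, 5] cursor@6
After 2 (next): list=[3, 6, 9, 5] cursor@9
After 3 (insert_before(20)): list=[3, 6, 20, 9, 5] cursor@9
After 4 (insert_after(61)): list=[3, 6, 20, 9, 61, 5] cursor@9

Answer: 3 6 20 9 61 5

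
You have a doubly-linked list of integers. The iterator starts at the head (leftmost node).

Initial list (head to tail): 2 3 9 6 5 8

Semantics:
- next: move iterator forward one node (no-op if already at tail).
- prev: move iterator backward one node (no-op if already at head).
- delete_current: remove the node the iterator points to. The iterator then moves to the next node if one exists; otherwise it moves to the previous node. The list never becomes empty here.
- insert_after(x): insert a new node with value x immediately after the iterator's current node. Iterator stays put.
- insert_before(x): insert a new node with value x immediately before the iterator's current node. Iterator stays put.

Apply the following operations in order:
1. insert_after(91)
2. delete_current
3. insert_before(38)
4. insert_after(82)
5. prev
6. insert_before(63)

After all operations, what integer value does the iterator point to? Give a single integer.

After 1 (insert_after(91)): list=[2, 91, 3, 9, 6, 5, 8] cursor@2
After 2 (delete_current): list=[91, 3, 9, 6, 5, 8] cursor@91
After 3 (insert_before(38)): list=[38, 91, 3, 9, 6, 5, 8] cursor@91
After 4 (insert_after(82)): list=[38, 91, 82, 3, 9, 6, 5, 8] cursor@91
After 5 (prev): list=[38, 91, 82, 3, 9, 6, 5, 8] cursor@38
After 6 (insert_before(63)): list=[63, 38, 91, 82, 3, 9, 6, 5, 8] cursor@38

Answer: 38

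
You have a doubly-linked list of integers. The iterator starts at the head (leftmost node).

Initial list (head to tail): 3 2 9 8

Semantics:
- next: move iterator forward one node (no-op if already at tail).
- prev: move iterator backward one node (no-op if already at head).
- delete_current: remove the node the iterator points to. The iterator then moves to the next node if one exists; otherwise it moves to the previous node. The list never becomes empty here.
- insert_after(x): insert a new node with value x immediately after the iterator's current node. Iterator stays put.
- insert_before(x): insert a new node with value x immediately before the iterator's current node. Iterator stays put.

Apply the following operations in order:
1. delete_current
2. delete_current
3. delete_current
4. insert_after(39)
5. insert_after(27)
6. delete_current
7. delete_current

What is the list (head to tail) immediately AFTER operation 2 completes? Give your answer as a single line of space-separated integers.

Answer: 9 8

Derivation:
After 1 (delete_current): list=[2, 9, 8] cursor@2
After 2 (delete_current): list=[9, 8] cursor@9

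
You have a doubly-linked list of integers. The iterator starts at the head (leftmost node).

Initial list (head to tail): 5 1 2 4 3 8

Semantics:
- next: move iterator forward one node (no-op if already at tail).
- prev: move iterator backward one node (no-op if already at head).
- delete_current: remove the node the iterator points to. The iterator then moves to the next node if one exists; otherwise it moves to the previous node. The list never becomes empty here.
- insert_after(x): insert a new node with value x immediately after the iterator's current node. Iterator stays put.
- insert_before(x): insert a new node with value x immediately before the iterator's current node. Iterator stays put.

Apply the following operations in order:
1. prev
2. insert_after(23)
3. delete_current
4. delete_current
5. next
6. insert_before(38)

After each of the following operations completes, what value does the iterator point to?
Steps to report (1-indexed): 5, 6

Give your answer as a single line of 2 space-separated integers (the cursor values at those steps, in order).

After 1 (prev): list=[5, 1, 2, 4, 3, 8] cursor@5
After 2 (insert_after(23)): list=[5, 23, 1, 2, 4, 3, 8] cursor@5
After 3 (delete_current): list=[23, 1, 2, 4, 3, 8] cursor@23
After 4 (delete_current): list=[1, 2, 4, 3, 8] cursor@1
After 5 (next): list=[1, 2, 4, 3, 8] cursor@2
After 6 (insert_before(38)): list=[1, 38, 2, 4, 3, 8] cursor@2

Answer: 2 2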